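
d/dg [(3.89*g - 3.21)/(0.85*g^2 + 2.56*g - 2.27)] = (-3.3065*g^2 + 5.457*g - 0.6127)/(0.7225*g^4 + 4.352*g^3 + 2.6946*g^2 - 11.6224*g + 5.1529)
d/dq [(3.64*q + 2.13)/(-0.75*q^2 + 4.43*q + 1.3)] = (2.73*q^2 + 3.195*q - 4.7039)/(0.5625*q^4 - 6.645*q^3 + 17.6749*q^2 + 11.518*q + 1.69)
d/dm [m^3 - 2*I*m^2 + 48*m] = 3*m^2 - 4*I*m + 48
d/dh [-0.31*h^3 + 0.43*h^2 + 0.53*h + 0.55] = -0.93*h^2 + 0.86*h + 0.53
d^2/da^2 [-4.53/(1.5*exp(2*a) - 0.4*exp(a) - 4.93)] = (4.53*(3.0*exp(a) - 0.4)*(6.0*exp(a) - 0.8)*exp(a) + (27.18*exp(a) - 1.812)*(-1.5*exp(2*a) + 0.4*exp(a) + 4.93))*exp(a)/(-1.5*exp(2*a) + 0.4*exp(a) + 4.93)^3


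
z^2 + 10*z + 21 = (z + 3)*(z + 7)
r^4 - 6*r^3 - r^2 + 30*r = r*(r - 5)*(r - 3)*(r + 2)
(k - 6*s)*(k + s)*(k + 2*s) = k^3 - 3*k^2*s - 16*k*s^2 - 12*s^3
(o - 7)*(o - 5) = o^2 - 12*o + 35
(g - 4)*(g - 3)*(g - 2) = g^3 - 9*g^2 + 26*g - 24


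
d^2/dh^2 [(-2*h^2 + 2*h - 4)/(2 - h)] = 16/(h^3 - 6*h^2 + 12*h - 8)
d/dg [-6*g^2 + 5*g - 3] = 5 - 12*g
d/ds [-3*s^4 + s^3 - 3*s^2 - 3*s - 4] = -12*s^3 + 3*s^2 - 6*s - 3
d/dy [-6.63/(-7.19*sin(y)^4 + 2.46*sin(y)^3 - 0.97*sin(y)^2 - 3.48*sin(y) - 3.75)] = (-190.6788*sin(y)^3 + 48.9294*sin(y)^2 - 12.8622*sin(y) - 23.0724)*cos(y)/(7.19*sin(y)^4 - 2.46*sin(y)^3 + 0.97*sin(y)^2 + 3.48*sin(y) + 3.75)^2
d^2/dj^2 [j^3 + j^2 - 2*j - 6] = 6*j + 2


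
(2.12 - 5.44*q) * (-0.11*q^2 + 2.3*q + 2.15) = 0.5984*q^3 - 12.7452*q^2 - 6.82*q + 4.558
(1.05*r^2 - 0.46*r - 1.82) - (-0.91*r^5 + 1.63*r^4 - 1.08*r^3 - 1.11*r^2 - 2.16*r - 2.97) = 0.91*r^5 - 1.63*r^4 + 1.08*r^3 + 2.16*r^2 + 1.7*r + 1.15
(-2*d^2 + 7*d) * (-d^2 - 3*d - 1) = 2*d^4 - d^3 - 19*d^2 - 7*d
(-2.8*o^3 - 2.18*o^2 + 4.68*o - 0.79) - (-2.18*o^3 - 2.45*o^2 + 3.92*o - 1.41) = -0.62*o^3 + 0.27*o^2 + 0.76*o + 0.62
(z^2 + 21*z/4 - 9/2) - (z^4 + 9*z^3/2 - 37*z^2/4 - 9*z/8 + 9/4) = -z^4 - 9*z^3/2 + 41*z^2/4 + 51*z/8 - 27/4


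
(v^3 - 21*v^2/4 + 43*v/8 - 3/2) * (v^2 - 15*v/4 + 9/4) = v^5 - 9*v^4 + 437*v^3/16 - 1071*v^2/32 + 567*v/32 - 27/8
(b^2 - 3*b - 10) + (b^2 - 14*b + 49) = 2*b^2 - 17*b + 39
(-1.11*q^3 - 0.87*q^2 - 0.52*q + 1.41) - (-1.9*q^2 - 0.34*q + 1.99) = -1.11*q^3 + 1.03*q^2 - 0.18*q - 0.58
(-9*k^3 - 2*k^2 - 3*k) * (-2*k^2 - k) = 18*k^5 + 13*k^4 + 8*k^3 + 3*k^2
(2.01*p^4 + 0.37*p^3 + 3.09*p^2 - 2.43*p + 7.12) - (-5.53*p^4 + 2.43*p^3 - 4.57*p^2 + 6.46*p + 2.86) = 7.54*p^4 - 2.06*p^3 + 7.66*p^2 - 8.89*p + 4.26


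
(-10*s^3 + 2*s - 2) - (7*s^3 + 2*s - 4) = 2 - 17*s^3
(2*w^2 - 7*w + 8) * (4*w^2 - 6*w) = 8*w^4 - 40*w^3 + 74*w^2 - 48*w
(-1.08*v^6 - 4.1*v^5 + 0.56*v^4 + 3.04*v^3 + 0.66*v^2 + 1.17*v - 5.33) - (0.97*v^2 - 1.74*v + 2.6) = -1.08*v^6 - 4.1*v^5 + 0.56*v^4 + 3.04*v^3 - 0.31*v^2 + 2.91*v - 7.93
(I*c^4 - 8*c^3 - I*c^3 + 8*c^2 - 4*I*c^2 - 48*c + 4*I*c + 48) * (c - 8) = I*c^5 - 8*c^4 - 9*I*c^4 + 72*c^3 + 4*I*c^3 - 112*c^2 + 36*I*c^2 + 432*c - 32*I*c - 384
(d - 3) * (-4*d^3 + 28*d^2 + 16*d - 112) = -4*d^4 + 40*d^3 - 68*d^2 - 160*d + 336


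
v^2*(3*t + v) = 3*t*v^2 + v^3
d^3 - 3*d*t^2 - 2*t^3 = (d - 2*t)*(d + t)^2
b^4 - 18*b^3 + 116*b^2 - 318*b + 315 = (b - 7)*(b - 5)*(b - 3)^2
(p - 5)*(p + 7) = p^2 + 2*p - 35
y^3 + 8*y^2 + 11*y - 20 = (y - 1)*(y + 4)*(y + 5)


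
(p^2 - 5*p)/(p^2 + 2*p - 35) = p/(p + 7)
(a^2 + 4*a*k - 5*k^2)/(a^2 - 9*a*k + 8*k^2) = (a + 5*k)/(a - 8*k)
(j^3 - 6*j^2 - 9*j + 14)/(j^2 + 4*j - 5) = (j^2 - 5*j - 14)/(j + 5)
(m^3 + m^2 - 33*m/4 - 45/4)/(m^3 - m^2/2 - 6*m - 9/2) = (m + 5/2)/(m + 1)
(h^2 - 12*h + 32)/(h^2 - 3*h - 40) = (h - 4)/(h + 5)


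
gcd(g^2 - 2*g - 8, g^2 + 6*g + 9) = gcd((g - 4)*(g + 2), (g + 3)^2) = 1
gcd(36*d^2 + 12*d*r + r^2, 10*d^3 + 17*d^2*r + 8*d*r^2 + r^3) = 1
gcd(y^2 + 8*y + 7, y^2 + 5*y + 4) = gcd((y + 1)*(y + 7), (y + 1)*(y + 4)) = y + 1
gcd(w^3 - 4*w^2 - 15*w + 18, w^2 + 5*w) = 1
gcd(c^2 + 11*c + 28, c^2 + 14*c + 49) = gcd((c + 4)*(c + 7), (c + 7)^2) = c + 7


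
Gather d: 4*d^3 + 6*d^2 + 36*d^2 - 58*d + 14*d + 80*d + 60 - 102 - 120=4*d^3 + 42*d^2 + 36*d - 162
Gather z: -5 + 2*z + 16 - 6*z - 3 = 8 - 4*z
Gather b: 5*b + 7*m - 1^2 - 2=5*b + 7*m - 3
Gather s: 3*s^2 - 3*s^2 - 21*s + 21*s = 0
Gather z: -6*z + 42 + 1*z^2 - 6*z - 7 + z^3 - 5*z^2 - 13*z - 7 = z^3 - 4*z^2 - 25*z + 28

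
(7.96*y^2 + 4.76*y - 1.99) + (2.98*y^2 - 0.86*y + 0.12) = 10.94*y^2 + 3.9*y - 1.87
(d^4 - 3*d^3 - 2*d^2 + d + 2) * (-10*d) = -10*d^5 + 30*d^4 + 20*d^3 - 10*d^2 - 20*d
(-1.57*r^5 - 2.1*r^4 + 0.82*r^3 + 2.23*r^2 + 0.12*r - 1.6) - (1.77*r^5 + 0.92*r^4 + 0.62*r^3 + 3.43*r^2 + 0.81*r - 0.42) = -3.34*r^5 - 3.02*r^4 + 0.2*r^3 - 1.2*r^2 - 0.69*r - 1.18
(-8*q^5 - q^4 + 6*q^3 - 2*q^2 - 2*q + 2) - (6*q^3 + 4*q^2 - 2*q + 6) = -8*q^5 - q^4 - 6*q^2 - 4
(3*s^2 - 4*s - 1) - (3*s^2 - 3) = 2 - 4*s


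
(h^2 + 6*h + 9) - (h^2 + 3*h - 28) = 3*h + 37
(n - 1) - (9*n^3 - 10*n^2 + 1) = -9*n^3 + 10*n^2 + n - 2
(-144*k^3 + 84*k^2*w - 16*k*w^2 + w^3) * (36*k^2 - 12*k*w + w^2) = -5184*k^5 + 4752*k^4*w - 1728*k^3*w^2 + 312*k^2*w^3 - 28*k*w^4 + w^5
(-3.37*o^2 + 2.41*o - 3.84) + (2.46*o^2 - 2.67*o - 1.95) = -0.91*o^2 - 0.26*o - 5.79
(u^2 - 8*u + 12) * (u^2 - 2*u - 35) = u^4 - 10*u^3 - 7*u^2 + 256*u - 420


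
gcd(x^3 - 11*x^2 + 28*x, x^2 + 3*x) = x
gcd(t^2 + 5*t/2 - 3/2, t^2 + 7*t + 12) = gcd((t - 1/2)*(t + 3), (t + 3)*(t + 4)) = t + 3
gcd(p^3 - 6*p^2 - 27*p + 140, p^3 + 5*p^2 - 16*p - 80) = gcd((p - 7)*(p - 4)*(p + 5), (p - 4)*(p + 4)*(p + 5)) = p^2 + p - 20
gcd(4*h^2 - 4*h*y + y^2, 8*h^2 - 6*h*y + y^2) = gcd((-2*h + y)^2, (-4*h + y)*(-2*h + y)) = -2*h + y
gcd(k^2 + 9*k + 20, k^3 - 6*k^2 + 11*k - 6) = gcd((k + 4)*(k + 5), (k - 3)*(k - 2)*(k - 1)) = 1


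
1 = 1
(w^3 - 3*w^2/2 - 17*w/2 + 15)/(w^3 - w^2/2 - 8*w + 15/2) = (w - 2)/(w - 1)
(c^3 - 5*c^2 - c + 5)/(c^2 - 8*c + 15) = (c^2 - 1)/(c - 3)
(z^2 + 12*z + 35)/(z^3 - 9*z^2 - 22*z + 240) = (z + 7)/(z^2 - 14*z + 48)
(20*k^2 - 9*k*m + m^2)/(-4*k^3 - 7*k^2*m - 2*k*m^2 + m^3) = (-5*k + m)/(k^2 + 2*k*m + m^2)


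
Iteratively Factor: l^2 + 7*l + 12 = (l + 3)*(l + 4)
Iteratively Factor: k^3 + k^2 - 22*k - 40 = (k - 5)*(k^2 + 6*k + 8) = (k - 5)*(k + 4)*(k + 2)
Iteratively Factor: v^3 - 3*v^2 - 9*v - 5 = (v + 1)*(v^2 - 4*v - 5) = (v + 1)^2*(v - 5)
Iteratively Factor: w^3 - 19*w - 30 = (w + 2)*(w^2 - 2*w - 15) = (w + 2)*(w + 3)*(w - 5)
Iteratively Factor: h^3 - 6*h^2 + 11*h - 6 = (h - 1)*(h^2 - 5*h + 6) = (h - 2)*(h - 1)*(h - 3)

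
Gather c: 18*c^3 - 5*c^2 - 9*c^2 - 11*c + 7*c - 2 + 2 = 18*c^3 - 14*c^2 - 4*c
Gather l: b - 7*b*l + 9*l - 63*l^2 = b - 63*l^2 + l*(9 - 7*b)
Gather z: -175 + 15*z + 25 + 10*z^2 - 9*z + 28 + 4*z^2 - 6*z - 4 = 14*z^2 - 126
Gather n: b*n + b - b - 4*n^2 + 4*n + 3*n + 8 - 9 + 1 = -4*n^2 + n*(b + 7)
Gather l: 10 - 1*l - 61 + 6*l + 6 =5*l - 45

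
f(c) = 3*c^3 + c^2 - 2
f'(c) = 9*c^2 + 2*c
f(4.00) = 206.00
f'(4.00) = 152.00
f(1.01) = 2.11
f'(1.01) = 11.20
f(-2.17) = -27.95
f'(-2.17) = 38.04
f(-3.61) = -130.11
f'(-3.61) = 110.07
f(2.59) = 56.83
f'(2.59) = 65.55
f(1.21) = 4.78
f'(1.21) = 15.60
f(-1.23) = -6.07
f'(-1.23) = 11.16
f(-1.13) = -5.05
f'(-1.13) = 9.23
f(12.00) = 5326.00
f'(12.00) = 1320.00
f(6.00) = 682.00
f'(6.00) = 336.00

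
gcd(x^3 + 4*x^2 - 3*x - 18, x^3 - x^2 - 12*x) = x + 3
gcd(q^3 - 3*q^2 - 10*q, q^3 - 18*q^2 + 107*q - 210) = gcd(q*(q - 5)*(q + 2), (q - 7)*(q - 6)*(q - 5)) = q - 5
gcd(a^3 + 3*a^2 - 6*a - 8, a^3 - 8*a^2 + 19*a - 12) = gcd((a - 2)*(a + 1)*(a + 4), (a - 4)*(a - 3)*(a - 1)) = 1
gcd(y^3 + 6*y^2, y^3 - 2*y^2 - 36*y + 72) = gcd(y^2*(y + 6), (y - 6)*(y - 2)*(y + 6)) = y + 6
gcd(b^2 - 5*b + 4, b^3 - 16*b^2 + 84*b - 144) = b - 4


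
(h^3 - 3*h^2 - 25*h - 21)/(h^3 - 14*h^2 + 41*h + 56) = (h + 3)/(h - 8)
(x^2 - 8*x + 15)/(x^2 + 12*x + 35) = (x^2 - 8*x + 15)/(x^2 + 12*x + 35)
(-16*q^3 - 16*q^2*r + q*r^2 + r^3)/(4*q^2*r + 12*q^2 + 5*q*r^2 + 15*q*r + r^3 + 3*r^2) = (-4*q + r)/(r + 3)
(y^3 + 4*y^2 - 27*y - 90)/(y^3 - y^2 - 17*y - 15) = (y + 6)/(y + 1)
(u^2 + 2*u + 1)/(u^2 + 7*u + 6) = (u + 1)/(u + 6)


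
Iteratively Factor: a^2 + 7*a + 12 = (a + 3)*(a + 4)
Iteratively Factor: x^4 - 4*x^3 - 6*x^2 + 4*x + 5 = (x - 1)*(x^3 - 3*x^2 - 9*x - 5) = (x - 1)*(x + 1)*(x^2 - 4*x - 5) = (x - 1)*(x + 1)^2*(x - 5)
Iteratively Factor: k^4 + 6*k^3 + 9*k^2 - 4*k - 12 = (k - 1)*(k^3 + 7*k^2 + 16*k + 12) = (k - 1)*(k + 2)*(k^2 + 5*k + 6) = (k - 1)*(k + 2)^2*(k + 3)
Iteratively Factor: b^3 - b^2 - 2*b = (b + 1)*(b^2 - 2*b) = b*(b + 1)*(b - 2)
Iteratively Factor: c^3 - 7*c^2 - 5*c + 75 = (c - 5)*(c^2 - 2*c - 15) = (c - 5)*(c + 3)*(c - 5)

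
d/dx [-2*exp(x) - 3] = -2*exp(x)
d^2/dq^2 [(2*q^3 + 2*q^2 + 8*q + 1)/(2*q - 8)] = (2*q^3 - 24*q^2 + 96*q + 65)/(q^3 - 12*q^2 + 48*q - 64)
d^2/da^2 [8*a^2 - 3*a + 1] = 16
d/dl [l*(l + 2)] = 2*l + 2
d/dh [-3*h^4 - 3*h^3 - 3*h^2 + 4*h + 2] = -12*h^3 - 9*h^2 - 6*h + 4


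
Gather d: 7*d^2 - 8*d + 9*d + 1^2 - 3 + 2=7*d^2 + d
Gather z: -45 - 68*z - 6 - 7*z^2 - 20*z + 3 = -7*z^2 - 88*z - 48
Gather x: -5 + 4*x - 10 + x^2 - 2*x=x^2 + 2*x - 15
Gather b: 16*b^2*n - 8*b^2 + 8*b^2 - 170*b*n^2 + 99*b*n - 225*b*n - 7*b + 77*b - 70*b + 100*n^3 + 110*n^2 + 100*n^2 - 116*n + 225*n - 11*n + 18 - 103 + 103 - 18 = 16*b^2*n + b*(-170*n^2 - 126*n) + 100*n^3 + 210*n^2 + 98*n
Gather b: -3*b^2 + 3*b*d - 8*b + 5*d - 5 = -3*b^2 + b*(3*d - 8) + 5*d - 5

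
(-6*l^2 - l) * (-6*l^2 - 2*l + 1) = 36*l^4 + 18*l^3 - 4*l^2 - l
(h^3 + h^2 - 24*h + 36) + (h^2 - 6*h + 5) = h^3 + 2*h^2 - 30*h + 41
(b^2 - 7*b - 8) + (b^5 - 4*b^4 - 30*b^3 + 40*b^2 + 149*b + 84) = b^5 - 4*b^4 - 30*b^3 + 41*b^2 + 142*b + 76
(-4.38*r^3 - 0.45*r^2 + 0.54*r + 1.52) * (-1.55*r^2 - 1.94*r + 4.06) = 6.789*r^5 + 9.1947*r^4 - 17.7468*r^3 - 5.2306*r^2 - 0.7564*r + 6.1712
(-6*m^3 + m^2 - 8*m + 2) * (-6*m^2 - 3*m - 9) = 36*m^5 + 12*m^4 + 99*m^3 + 3*m^2 + 66*m - 18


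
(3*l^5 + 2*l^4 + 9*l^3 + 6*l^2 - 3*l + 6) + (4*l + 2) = 3*l^5 + 2*l^4 + 9*l^3 + 6*l^2 + l + 8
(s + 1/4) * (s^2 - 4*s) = s^3 - 15*s^2/4 - s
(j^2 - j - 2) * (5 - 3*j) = -3*j^3 + 8*j^2 + j - 10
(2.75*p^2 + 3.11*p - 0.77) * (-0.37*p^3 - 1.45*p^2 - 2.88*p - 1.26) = -1.0175*p^5 - 5.1382*p^4 - 12.1446*p^3 - 11.3053*p^2 - 1.701*p + 0.9702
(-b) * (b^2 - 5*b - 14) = -b^3 + 5*b^2 + 14*b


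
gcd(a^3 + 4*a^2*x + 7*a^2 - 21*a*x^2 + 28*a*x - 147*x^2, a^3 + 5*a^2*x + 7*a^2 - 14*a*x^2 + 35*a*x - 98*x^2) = a^2 + 7*a*x + 7*a + 49*x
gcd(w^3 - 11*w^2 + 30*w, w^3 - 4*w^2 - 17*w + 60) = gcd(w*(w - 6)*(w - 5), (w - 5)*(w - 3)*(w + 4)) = w - 5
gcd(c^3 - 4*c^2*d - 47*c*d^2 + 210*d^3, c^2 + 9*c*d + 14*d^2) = c + 7*d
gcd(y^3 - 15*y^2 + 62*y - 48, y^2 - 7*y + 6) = y^2 - 7*y + 6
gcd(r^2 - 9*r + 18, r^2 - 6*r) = r - 6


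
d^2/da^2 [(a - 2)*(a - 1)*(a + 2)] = 6*a - 2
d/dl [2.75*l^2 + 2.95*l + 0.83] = 5.5*l + 2.95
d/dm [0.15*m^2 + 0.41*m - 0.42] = 0.3*m + 0.41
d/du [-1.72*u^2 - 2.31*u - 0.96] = -3.44*u - 2.31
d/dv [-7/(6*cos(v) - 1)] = -42*sin(v)/(6*cos(v) - 1)^2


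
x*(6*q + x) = 6*q*x + x^2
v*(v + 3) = v^2 + 3*v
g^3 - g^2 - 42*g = g*(g - 7)*(g + 6)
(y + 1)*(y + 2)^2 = y^3 + 5*y^2 + 8*y + 4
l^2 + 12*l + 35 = (l + 5)*(l + 7)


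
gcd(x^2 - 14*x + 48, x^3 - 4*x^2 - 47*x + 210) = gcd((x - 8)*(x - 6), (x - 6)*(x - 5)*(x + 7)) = x - 6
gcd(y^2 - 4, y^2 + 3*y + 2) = y + 2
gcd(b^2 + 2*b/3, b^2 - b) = b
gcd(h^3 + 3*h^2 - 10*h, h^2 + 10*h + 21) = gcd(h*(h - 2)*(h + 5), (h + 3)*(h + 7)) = 1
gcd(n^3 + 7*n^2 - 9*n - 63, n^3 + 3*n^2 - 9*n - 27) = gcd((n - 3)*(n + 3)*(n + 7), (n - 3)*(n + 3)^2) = n^2 - 9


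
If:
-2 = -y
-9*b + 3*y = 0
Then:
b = 2/3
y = 2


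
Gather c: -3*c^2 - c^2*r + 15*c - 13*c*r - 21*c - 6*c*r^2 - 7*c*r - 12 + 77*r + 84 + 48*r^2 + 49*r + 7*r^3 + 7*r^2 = c^2*(-r - 3) + c*(-6*r^2 - 20*r - 6) + 7*r^3 + 55*r^2 + 126*r + 72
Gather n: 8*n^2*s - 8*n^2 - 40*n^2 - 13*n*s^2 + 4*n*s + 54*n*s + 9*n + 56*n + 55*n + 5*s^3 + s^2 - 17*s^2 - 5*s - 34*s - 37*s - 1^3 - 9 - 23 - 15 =n^2*(8*s - 48) + n*(-13*s^2 + 58*s + 120) + 5*s^3 - 16*s^2 - 76*s - 48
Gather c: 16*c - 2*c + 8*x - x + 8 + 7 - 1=14*c + 7*x + 14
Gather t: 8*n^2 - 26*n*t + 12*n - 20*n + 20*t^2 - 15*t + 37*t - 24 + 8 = 8*n^2 - 8*n + 20*t^2 + t*(22 - 26*n) - 16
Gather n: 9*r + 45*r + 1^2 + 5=54*r + 6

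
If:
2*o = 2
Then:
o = 1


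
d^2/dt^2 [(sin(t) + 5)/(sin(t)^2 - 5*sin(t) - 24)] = (sin(t)^5 + 25*sin(t)^4 + 67*sin(t)^3 + 455*sin(t)^2 - 18*sin(t) - 250)/(-sin(t)^2 + 5*sin(t) + 24)^3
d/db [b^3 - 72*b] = 3*b^2 - 72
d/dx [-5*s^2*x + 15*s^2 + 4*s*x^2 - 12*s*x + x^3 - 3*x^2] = -5*s^2 + 8*s*x - 12*s + 3*x^2 - 6*x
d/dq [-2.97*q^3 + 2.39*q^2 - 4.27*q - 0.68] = -8.91*q^2 + 4.78*q - 4.27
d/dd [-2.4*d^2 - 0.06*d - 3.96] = -4.8*d - 0.06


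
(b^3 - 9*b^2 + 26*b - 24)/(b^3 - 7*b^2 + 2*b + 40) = (b^2 - 5*b + 6)/(b^2 - 3*b - 10)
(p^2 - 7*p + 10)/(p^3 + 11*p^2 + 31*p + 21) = (p^2 - 7*p + 10)/(p^3 + 11*p^2 + 31*p + 21)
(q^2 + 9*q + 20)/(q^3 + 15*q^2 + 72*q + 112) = (q + 5)/(q^2 + 11*q + 28)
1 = 1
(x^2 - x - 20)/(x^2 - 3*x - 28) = (x - 5)/(x - 7)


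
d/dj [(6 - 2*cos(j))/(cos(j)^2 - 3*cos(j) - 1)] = 2*(sin(j)^2 + 6*cos(j) - 11)*sin(j)/(sin(j)^2 + 3*cos(j))^2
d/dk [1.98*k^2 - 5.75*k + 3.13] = 3.96*k - 5.75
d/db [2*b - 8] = 2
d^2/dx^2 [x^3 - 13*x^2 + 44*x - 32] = 6*x - 26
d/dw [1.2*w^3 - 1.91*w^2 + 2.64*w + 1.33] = 3.6*w^2 - 3.82*w + 2.64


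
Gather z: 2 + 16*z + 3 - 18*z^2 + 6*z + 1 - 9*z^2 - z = -27*z^2 + 21*z + 6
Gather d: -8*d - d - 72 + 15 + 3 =-9*d - 54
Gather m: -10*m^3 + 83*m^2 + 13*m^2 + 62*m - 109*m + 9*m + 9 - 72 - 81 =-10*m^3 + 96*m^2 - 38*m - 144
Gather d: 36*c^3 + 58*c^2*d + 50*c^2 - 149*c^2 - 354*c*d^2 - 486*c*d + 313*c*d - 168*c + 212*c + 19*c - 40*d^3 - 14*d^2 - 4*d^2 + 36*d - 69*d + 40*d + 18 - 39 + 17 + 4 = 36*c^3 - 99*c^2 + 63*c - 40*d^3 + d^2*(-354*c - 18) + d*(58*c^2 - 173*c + 7)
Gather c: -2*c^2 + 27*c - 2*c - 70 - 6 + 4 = -2*c^2 + 25*c - 72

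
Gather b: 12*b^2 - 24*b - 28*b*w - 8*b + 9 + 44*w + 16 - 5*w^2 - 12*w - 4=12*b^2 + b*(-28*w - 32) - 5*w^2 + 32*w + 21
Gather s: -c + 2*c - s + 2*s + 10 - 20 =c + s - 10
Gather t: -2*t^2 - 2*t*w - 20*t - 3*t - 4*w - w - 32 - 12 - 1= -2*t^2 + t*(-2*w - 23) - 5*w - 45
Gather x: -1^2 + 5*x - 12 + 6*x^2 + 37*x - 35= 6*x^2 + 42*x - 48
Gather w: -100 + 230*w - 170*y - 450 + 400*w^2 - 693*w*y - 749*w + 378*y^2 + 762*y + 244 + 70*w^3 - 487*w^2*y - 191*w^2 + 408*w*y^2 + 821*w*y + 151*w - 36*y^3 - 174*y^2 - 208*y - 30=70*w^3 + w^2*(209 - 487*y) + w*(408*y^2 + 128*y - 368) - 36*y^3 + 204*y^2 + 384*y - 336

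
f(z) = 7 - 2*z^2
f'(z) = -4*z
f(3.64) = -19.50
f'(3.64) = -14.56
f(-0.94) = 5.23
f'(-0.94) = 3.76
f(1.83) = 0.30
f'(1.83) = -7.32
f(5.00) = -43.00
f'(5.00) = -20.00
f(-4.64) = -36.06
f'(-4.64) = 18.56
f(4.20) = -28.28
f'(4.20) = -16.80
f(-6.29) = -72.13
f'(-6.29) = 25.16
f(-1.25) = 3.88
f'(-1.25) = 5.00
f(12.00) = -281.00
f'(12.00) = -48.00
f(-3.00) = -11.00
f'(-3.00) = 12.00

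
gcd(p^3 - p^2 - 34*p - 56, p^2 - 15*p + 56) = p - 7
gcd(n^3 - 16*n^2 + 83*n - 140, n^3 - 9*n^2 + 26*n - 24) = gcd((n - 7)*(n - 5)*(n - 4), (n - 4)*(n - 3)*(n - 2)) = n - 4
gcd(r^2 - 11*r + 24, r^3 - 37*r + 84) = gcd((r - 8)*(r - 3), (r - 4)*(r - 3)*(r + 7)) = r - 3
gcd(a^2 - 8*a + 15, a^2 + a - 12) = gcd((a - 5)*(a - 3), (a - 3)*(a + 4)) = a - 3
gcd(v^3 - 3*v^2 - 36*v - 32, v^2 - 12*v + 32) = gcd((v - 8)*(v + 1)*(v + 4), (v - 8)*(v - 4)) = v - 8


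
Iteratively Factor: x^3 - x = (x + 1)*(x^2 - x) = (x - 1)*(x + 1)*(x)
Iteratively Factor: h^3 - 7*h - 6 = (h - 3)*(h^2 + 3*h + 2) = (h - 3)*(h + 1)*(h + 2)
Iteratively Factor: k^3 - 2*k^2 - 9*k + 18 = (k + 3)*(k^2 - 5*k + 6) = (k - 2)*(k + 3)*(k - 3)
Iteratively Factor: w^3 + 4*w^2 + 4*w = (w)*(w^2 + 4*w + 4) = w*(w + 2)*(w + 2)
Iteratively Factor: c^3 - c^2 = (c - 1)*(c^2) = c*(c - 1)*(c)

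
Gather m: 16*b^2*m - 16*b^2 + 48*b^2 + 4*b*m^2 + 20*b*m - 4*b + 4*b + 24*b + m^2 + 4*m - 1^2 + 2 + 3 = 32*b^2 + 24*b + m^2*(4*b + 1) + m*(16*b^2 + 20*b + 4) + 4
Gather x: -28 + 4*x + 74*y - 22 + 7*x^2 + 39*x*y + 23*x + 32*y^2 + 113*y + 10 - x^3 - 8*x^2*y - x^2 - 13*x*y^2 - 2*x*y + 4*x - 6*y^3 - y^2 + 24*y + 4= -x^3 + x^2*(6 - 8*y) + x*(-13*y^2 + 37*y + 31) - 6*y^3 + 31*y^2 + 211*y - 36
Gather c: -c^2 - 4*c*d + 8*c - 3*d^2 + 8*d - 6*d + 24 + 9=-c^2 + c*(8 - 4*d) - 3*d^2 + 2*d + 33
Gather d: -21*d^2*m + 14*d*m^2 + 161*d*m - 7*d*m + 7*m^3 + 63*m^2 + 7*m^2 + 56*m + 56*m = -21*d^2*m + d*(14*m^2 + 154*m) + 7*m^3 + 70*m^2 + 112*m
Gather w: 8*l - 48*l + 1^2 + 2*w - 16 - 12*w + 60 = -40*l - 10*w + 45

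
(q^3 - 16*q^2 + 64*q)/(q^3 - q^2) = (q^2 - 16*q + 64)/(q*(q - 1))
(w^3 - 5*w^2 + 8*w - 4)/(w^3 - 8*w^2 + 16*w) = (w^3 - 5*w^2 + 8*w - 4)/(w*(w^2 - 8*w + 16))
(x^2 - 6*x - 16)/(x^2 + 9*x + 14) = (x - 8)/(x + 7)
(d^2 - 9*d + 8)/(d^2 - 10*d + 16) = (d - 1)/(d - 2)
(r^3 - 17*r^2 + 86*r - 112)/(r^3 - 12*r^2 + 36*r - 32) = (r - 7)/(r - 2)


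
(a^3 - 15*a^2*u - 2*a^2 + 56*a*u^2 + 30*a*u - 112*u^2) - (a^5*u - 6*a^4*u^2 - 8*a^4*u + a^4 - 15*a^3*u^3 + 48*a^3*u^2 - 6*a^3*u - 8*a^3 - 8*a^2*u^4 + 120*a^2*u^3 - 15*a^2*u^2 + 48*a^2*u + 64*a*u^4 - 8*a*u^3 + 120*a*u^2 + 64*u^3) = -a^5*u + 6*a^4*u^2 + 8*a^4*u - a^4 + 15*a^3*u^3 - 48*a^3*u^2 + 6*a^3*u + 9*a^3 + 8*a^2*u^4 - 120*a^2*u^3 + 15*a^2*u^2 - 63*a^2*u - 2*a^2 - 64*a*u^4 + 8*a*u^3 - 64*a*u^2 + 30*a*u - 64*u^3 - 112*u^2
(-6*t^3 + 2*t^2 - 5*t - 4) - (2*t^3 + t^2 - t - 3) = -8*t^3 + t^2 - 4*t - 1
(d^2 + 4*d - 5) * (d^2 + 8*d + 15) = d^4 + 12*d^3 + 42*d^2 + 20*d - 75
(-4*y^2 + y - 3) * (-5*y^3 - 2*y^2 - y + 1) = 20*y^5 + 3*y^4 + 17*y^3 + y^2 + 4*y - 3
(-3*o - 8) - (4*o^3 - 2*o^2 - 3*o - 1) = -4*o^3 + 2*o^2 - 7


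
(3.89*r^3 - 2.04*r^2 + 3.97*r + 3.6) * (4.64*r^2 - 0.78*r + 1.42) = 18.0496*r^5 - 12.4998*r^4 + 25.5358*r^3 + 10.7106*r^2 + 2.8294*r + 5.112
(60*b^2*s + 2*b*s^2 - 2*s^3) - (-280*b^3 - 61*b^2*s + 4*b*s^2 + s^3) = 280*b^3 + 121*b^2*s - 2*b*s^2 - 3*s^3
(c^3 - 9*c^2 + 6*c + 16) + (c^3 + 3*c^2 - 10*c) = 2*c^3 - 6*c^2 - 4*c + 16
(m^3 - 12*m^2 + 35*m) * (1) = m^3 - 12*m^2 + 35*m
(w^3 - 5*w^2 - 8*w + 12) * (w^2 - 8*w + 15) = w^5 - 13*w^4 + 47*w^3 + w^2 - 216*w + 180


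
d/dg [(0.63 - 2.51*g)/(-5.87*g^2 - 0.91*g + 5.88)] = (-14.7337*g^2 + 7.3962*g - 14.1855)/(34.4569*g^4 + 10.6834*g^3 - 68.2031*g^2 - 10.7016*g + 34.5744)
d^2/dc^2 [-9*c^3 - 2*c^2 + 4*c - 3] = -54*c - 4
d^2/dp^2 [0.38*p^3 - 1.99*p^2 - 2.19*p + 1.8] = 2.28*p - 3.98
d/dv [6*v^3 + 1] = 18*v^2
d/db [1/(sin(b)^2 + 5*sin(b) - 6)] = -(2*sin(b) + 5)*cos(b)/(sin(b)^2 + 5*sin(b) - 6)^2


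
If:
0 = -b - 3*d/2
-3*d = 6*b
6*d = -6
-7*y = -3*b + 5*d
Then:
No Solution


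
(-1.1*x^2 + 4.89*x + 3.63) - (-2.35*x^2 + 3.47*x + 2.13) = 1.25*x^2 + 1.42*x + 1.5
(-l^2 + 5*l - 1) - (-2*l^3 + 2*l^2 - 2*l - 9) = 2*l^3 - 3*l^2 + 7*l + 8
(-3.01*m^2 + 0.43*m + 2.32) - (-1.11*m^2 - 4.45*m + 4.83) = -1.9*m^2 + 4.88*m - 2.51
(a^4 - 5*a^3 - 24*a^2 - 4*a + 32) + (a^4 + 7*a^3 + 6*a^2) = 2*a^4 + 2*a^3 - 18*a^2 - 4*a + 32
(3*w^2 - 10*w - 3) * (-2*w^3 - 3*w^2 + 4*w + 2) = -6*w^5 + 11*w^4 + 48*w^3 - 25*w^2 - 32*w - 6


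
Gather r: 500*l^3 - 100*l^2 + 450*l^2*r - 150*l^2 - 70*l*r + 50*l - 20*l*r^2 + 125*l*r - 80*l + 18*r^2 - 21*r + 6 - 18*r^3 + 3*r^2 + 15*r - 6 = 500*l^3 - 250*l^2 - 30*l - 18*r^3 + r^2*(21 - 20*l) + r*(450*l^2 + 55*l - 6)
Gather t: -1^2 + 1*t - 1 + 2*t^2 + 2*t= 2*t^2 + 3*t - 2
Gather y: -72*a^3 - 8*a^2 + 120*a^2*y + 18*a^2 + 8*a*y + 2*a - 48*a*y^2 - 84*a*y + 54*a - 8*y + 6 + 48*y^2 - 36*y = -72*a^3 + 10*a^2 + 56*a + y^2*(48 - 48*a) + y*(120*a^2 - 76*a - 44) + 6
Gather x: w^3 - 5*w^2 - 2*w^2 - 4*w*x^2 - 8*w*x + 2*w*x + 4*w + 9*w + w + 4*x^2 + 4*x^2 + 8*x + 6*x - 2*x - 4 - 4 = w^3 - 7*w^2 + 14*w + x^2*(8 - 4*w) + x*(12 - 6*w) - 8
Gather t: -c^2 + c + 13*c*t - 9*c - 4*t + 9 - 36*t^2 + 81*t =-c^2 - 8*c - 36*t^2 + t*(13*c + 77) + 9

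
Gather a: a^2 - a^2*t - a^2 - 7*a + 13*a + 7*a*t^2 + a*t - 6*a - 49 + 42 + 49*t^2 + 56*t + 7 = -a^2*t + a*(7*t^2 + t) + 49*t^2 + 56*t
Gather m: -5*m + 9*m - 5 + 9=4*m + 4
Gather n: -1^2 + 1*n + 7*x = n + 7*x - 1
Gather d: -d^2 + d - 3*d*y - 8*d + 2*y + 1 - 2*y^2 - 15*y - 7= -d^2 + d*(-3*y - 7) - 2*y^2 - 13*y - 6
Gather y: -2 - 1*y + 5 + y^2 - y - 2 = y^2 - 2*y + 1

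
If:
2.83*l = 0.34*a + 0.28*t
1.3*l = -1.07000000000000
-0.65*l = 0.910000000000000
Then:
No Solution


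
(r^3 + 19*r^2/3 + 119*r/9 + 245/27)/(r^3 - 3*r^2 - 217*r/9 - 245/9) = (r + 7/3)/(r - 7)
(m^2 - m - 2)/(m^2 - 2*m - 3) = (m - 2)/(m - 3)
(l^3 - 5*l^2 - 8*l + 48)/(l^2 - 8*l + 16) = l + 3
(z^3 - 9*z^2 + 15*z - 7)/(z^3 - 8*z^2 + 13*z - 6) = (z - 7)/(z - 6)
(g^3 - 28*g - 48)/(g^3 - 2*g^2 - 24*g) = (g + 2)/g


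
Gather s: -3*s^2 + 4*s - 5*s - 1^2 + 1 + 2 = -3*s^2 - s + 2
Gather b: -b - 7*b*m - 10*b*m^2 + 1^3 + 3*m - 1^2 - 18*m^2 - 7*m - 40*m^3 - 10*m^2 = b*(-10*m^2 - 7*m - 1) - 40*m^3 - 28*m^2 - 4*m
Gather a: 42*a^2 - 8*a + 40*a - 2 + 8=42*a^2 + 32*a + 6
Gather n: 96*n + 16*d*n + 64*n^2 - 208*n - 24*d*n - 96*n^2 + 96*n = -32*n^2 + n*(-8*d - 16)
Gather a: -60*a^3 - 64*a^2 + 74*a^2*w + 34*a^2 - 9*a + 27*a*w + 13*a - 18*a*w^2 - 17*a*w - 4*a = -60*a^3 + a^2*(74*w - 30) + a*(-18*w^2 + 10*w)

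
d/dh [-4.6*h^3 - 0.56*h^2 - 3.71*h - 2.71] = -13.8*h^2 - 1.12*h - 3.71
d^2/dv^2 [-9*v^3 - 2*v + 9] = -54*v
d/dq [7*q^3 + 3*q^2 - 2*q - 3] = 21*q^2 + 6*q - 2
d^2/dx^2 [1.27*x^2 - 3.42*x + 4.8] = 2.54000000000000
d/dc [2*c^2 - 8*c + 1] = 4*c - 8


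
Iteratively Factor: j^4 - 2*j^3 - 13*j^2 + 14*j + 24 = (j + 3)*(j^3 - 5*j^2 + 2*j + 8) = (j - 2)*(j + 3)*(j^2 - 3*j - 4) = (j - 4)*(j - 2)*(j + 3)*(j + 1)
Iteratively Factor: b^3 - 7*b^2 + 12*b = (b - 4)*(b^2 - 3*b) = (b - 4)*(b - 3)*(b)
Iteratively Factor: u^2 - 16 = (u + 4)*(u - 4)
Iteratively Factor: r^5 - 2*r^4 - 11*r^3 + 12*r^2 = (r)*(r^4 - 2*r^3 - 11*r^2 + 12*r) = r*(r - 1)*(r^3 - r^2 - 12*r) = r^2*(r - 1)*(r^2 - r - 12) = r^2*(r - 1)*(r + 3)*(r - 4)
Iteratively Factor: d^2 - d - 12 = (d + 3)*(d - 4)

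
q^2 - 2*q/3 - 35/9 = (q - 7/3)*(q + 5/3)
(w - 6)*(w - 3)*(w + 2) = w^3 - 7*w^2 + 36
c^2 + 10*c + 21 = (c + 3)*(c + 7)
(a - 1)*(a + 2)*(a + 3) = a^3 + 4*a^2 + a - 6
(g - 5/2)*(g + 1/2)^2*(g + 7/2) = g^4 + 2*g^3 - 15*g^2/2 - 17*g/2 - 35/16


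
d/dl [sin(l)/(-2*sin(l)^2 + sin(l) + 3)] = (4 - cos(2*l))*cos(l)/(sin(l) + cos(2*l) + 2)^2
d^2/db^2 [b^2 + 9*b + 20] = 2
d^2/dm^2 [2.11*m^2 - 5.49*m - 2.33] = 4.22000000000000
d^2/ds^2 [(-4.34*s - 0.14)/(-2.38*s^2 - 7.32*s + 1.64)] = ((4.34*s + 0.14)*(4.76*s + 7.32)*(9.52*s + 14.64) - (61.9752*s + 64.204)*(2.38*s^2 + 7.32*s - 1.64))/(2.38*s^2 + 7.32*s - 1.64)^3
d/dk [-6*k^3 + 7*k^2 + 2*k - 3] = -18*k^2 + 14*k + 2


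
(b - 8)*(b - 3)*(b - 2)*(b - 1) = b^4 - 14*b^3 + 59*b^2 - 94*b + 48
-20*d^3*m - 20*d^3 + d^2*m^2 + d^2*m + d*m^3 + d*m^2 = (-4*d + m)*(5*d + m)*(d*m + d)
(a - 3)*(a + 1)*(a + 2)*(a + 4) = a^4 + 4*a^3 - 7*a^2 - 34*a - 24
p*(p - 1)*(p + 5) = p^3 + 4*p^2 - 5*p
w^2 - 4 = (w - 2)*(w + 2)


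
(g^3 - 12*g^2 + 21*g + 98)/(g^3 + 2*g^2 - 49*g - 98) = (g - 7)/(g + 7)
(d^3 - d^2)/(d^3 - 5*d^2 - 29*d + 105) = d^2*(d - 1)/(d^3 - 5*d^2 - 29*d + 105)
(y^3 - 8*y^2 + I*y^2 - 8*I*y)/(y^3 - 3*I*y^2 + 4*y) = (y - 8)/(y - 4*I)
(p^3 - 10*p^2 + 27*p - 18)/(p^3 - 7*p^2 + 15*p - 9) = (p - 6)/(p - 3)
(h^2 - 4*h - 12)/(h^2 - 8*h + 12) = (h + 2)/(h - 2)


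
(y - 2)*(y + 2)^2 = y^3 + 2*y^2 - 4*y - 8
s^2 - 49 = (s - 7)*(s + 7)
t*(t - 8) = t^2 - 8*t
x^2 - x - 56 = (x - 8)*(x + 7)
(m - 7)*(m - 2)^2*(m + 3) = m^4 - 8*m^3 - m^2 + 68*m - 84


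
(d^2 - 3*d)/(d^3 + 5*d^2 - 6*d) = (d - 3)/(d^2 + 5*d - 6)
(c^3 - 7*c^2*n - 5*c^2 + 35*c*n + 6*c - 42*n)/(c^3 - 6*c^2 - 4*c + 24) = (c^2 - 7*c*n - 3*c + 21*n)/(c^2 - 4*c - 12)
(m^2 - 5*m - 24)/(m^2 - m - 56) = (m + 3)/(m + 7)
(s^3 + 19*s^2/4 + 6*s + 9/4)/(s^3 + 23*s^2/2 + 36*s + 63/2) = (4*s^2 + 7*s + 3)/(2*(2*s^2 + 17*s + 21))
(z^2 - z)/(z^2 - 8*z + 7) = z/(z - 7)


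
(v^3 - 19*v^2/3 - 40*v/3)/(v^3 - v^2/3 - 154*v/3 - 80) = v/(v + 6)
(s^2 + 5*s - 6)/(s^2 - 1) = (s + 6)/(s + 1)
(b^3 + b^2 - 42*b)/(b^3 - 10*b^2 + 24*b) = (b + 7)/(b - 4)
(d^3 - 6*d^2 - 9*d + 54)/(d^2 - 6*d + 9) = (d^2 - 3*d - 18)/(d - 3)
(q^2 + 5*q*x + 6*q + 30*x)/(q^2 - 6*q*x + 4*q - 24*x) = (q^2 + 5*q*x + 6*q + 30*x)/(q^2 - 6*q*x + 4*q - 24*x)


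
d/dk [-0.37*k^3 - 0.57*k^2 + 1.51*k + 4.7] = -1.11*k^2 - 1.14*k + 1.51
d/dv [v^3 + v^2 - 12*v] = 3*v^2 + 2*v - 12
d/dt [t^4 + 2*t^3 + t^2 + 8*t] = 4*t^3 + 6*t^2 + 2*t + 8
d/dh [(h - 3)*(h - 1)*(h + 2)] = 3*h^2 - 4*h - 5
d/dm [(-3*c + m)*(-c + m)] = -4*c + 2*m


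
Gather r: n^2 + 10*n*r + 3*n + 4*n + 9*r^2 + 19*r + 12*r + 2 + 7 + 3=n^2 + 7*n + 9*r^2 + r*(10*n + 31) + 12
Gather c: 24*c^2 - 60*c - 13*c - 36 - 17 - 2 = 24*c^2 - 73*c - 55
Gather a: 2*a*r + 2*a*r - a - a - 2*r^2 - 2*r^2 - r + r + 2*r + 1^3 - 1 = a*(4*r - 2) - 4*r^2 + 2*r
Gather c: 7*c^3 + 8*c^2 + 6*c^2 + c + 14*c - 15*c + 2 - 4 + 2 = 7*c^3 + 14*c^2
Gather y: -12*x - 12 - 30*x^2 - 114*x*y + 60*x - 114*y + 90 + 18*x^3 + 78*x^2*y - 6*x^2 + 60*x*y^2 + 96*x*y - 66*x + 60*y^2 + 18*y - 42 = 18*x^3 - 36*x^2 - 18*x + y^2*(60*x + 60) + y*(78*x^2 - 18*x - 96) + 36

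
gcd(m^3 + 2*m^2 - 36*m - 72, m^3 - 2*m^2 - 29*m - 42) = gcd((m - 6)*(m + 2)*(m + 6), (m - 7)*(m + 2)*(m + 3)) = m + 2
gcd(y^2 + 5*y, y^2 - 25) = y + 5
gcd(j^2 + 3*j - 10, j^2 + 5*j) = j + 5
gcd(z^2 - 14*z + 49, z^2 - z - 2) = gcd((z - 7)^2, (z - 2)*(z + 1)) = 1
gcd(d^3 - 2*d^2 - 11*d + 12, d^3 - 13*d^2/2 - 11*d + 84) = d - 4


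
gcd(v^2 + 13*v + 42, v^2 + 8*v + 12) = v + 6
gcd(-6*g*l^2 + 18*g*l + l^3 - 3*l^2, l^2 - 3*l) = l^2 - 3*l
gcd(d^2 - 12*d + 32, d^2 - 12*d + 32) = d^2 - 12*d + 32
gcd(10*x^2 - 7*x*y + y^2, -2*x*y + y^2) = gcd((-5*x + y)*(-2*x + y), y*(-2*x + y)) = 2*x - y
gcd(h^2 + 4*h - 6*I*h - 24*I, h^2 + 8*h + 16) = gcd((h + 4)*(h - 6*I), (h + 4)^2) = h + 4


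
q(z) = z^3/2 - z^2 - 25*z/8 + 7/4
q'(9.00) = 100.38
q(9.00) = 257.12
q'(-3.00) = 16.38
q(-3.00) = -11.38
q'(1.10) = -3.51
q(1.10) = -2.23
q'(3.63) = 9.38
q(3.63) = 1.15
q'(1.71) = -2.16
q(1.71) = -4.02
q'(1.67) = -2.28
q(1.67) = -3.93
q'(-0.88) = -0.20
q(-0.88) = 3.38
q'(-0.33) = -2.30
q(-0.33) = 2.65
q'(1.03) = -3.59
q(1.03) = -1.98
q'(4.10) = 13.89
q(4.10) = 6.59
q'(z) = 3*z^2/2 - 2*z - 25/8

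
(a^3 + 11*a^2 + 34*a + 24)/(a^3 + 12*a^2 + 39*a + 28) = (a + 6)/(a + 7)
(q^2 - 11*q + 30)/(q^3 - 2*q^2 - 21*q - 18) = (q - 5)/(q^2 + 4*q + 3)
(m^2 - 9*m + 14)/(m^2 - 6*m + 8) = (m - 7)/(m - 4)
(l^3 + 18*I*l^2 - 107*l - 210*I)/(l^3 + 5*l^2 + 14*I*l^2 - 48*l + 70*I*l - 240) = (l^2 + 12*I*l - 35)/(l^2 + l*(5 + 8*I) + 40*I)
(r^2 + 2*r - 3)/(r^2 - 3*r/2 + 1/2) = 2*(r + 3)/(2*r - 1)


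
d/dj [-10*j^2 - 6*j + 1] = -20*j - 6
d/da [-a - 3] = -1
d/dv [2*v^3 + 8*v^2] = 2*v*(3*v + 8)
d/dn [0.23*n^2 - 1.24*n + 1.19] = 0.46*n - 1.24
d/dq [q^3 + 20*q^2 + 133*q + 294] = 3*q^2 + 40*q + 133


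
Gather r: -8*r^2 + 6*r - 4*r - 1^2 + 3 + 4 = -8*r^2 + 2*r + 6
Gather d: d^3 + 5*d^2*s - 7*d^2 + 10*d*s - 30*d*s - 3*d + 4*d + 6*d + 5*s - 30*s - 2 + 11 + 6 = d^3 + d^2*(5*s - 7) + d*(7 - 20*s) - 25*s + 15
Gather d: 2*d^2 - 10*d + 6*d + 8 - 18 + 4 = 2*d^2 - 4*d - 6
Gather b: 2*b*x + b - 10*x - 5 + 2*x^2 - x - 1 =b*(2*x + 1) + 2*x^2 - 11*x - 6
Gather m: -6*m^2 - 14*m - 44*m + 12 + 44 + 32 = -6*m^2 - 58*m + 88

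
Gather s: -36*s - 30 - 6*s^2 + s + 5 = -6*s^2 - 35*s - 25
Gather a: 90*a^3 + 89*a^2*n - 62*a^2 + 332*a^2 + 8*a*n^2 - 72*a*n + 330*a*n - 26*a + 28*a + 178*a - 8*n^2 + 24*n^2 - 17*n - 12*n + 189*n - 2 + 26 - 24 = 90*a^3 + a^2*(89*n + 270) + a*(8*n^2 + 258*n + 180) + 16*n^2 + 160*n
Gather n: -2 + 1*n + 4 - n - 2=0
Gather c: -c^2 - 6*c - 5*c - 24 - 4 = -c^2 - 11*c - 28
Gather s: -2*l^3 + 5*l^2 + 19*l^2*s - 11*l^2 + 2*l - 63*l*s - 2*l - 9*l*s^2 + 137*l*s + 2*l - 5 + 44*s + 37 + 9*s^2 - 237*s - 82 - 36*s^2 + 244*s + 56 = -2*l^3 - 6*l^2 + 2*l + s^2*(-9*l - 27) + s*(19*l^2 + 74*l + 51) + 6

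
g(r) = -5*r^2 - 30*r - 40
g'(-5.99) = 29.90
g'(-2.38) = -6.20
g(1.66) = -103.58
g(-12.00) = -400.00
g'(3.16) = -61.60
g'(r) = -10*r - 30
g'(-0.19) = -28.10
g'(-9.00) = 60.00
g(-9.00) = -175.00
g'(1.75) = -47.50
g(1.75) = -107.81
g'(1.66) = -46.60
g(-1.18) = -11.56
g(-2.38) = 3.08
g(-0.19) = -34.48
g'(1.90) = -49.00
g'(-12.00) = 90.00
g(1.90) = -115.05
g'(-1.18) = -18.20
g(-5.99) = -39.70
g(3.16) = -184.73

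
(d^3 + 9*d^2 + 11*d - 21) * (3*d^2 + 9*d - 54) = 3*d^5 + 36*d^4 + 60*d^3 - 450*d^2 - 783*d + 1134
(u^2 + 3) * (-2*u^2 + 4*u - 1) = -2*u^4 + 4*u^3 - 7*u^2 + 12*u - 3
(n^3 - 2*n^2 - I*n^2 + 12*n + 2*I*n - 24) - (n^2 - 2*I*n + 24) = n^3 - 3*n^2 - I*n^2 + 12*n + 4*I*n - 48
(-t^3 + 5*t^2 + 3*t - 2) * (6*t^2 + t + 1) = -6*t^5 + 29*t^4 + 22*t^3 - 4*t^2 + t - 2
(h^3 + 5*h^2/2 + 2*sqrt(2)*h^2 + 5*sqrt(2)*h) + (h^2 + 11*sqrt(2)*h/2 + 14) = h^3 + 2*sqrt(2)*h^2 + 7*h^2/2 + 21*sqrt(2)*h/2 + 14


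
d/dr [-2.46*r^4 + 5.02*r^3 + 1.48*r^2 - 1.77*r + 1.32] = -9.84*r^3 + 15.06*r^2 + 2.96*r - 1.77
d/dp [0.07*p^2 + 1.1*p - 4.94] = 0.14*p + 1.1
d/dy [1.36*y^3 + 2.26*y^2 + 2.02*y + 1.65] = 4.08*y^2 + 4.52*y + 2.02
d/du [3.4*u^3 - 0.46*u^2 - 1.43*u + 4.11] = 10.2*u^2 - 0.92*u - 1.43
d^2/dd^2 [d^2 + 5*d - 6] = 2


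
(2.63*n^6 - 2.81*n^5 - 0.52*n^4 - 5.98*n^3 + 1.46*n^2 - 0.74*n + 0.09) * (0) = 0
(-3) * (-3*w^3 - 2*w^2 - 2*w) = 9*w^3 + 6*w^2 + 6*w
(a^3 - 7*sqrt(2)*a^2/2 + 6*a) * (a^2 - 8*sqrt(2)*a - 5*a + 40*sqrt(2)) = a^5 - 23*sqrt(2)*a^4/2 - 5*a^4 + 62*a^3 + 115*sqrt(2)*a^3/2 - 310*a^2 - 48*sqrt(2)*a^2 + 240*sqrt(2)*a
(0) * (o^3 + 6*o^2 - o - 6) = 0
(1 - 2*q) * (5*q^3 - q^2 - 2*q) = -10*q^4 + 7*q^3 + 3*q^2 - 2*q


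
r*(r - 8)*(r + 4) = r^3 - 4*r^2 - 32*r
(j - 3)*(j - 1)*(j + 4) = j^3 - 13*j + 12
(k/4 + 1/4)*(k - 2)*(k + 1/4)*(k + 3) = k^4/4 + 9*k^3/16 - 9*k^2/8 - 29*k/16 - 3/8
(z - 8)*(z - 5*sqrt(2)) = z^2 - 8*z - 5*sqrt(2)*z + 40*sqrt(2)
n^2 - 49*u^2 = (n - 7*u)*(n + 7*u)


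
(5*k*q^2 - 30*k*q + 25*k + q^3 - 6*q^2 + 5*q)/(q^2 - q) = 5*k - 25*k/q + q - 5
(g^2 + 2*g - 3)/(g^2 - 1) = (g + 3)/(g + 1)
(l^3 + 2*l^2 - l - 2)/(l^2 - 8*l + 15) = (l^3 + 2*l^2 - l - 2)/(l^2 - 8*l + 15)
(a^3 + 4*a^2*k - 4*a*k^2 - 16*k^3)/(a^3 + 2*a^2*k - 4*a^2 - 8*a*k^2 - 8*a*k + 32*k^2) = (a + 2*k)/(a - 4)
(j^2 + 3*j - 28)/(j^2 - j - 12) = (j + 7)/(j + 3)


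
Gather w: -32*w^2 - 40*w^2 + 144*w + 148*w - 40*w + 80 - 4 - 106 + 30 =-72*w^2 + 252*w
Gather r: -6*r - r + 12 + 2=14 - 7*r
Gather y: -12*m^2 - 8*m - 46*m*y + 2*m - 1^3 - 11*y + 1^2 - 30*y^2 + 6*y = -12*m^2 - 6*m - 30*y^2 + y*(-46*m - 5)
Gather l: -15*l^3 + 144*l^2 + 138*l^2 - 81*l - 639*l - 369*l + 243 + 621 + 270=-15*l^3 + 282*l^2 - 1089*l + 1134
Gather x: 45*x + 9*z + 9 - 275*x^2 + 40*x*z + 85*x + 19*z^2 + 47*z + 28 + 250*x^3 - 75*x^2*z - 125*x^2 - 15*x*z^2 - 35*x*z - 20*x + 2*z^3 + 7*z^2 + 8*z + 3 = 250*x^3 + x^2*(-75*z - 400) + x*(-15*z^2 + 5*z + 110) + 2*z^3 + 26*z^2 + 64*z + 40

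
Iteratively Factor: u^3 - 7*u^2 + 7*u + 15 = (u - 5)*(u^2 - 2*u - 3) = (u - 5)*(u + 1)*(u - 3)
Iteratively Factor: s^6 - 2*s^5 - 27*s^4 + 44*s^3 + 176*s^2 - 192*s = (s - 1)*(s^5 - s^4 - 28*s^3 + 16*s^2 + 192*s) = s*(s - 1)*(s^4 - s^3 - 28*s^2 + 16*s + 192) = s*(s - 1)*(s + 3)*(s^3 - 4*s^2 - 16*s + 64) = s*(s - 4)*(s - 1)*(s + 3)*(s^2 - 16) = s*(s - 4)^2*(s - 1)*(s + 3)*(s + 4)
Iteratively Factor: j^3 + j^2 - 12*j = (j - 3)*(j^2 + 4*j) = (j - 3)*(j + 4)*(j)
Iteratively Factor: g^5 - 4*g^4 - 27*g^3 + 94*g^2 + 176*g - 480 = (g - 4)*(g^4 - 27*g^2 - 14*g + 120) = (g - 5)*(g - 4)*(g^3 + 5*g^2 - 2*g - 24) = (g - 5)*(g - 4)*(g + 3)*(g^2 + 2*g - 8) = (g - 5)*(g - 4)*(g - 2)*(g + 3)*(g + 4)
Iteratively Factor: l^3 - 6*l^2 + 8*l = (l)*(l^2 - 6*l + 8) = l*(l - 2)*(l - 4)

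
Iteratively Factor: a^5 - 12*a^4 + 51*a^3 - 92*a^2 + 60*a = (a - 3)*(a^4 - 9*a^3 + 24*a^2 - 20*a) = (a - 3)*(a - 2)*(a^3 - 7*a^2 + 10*a) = (a - 5)*(a - 3)*(a - 2)*(a^2 - 2*a) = a*(a - 5)*(a - 3)*(a - 2)*(a - 2)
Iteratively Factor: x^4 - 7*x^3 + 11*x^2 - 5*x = (x - 1)*(x^3 - 6*x^2 + 5*x) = (x - 1)^2*(x^2 - 5*x) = x*(x - 1)^2*(x - 5)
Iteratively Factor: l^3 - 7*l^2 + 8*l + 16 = (l - 4)*(l^2 - 3*l - 4) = (l - 4)^2*(l + 1)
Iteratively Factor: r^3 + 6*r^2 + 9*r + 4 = (r + 1)*(r^2 + 5*r + 4) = (r + 1)*(r + 4)*(r + 1)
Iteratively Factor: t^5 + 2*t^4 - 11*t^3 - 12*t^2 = (t)*(t^4 + 2*t^3 - 11*t^2 - 12*t) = t*(t + 1)*(t^3 + t^2 - 12*t) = t*(t + 1)*(t + 4)*(t^2 - 3*t) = t^2*(t + 1)*(t + 4)*(t - 3)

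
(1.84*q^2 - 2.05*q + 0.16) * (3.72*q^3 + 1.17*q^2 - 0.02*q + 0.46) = 6.8448*q^5 - 5.4732*q^4 - 1.8401*q^3 + 1.0746*q^2 - 0.9462*q + 0.0736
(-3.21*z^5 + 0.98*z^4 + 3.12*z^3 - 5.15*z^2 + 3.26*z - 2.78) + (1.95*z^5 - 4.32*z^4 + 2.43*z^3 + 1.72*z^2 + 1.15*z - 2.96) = -1.26*z^5 - 3.34*z^4 + 5.55*z^3 - 3.43*z^2 + 4.41*z - 5.74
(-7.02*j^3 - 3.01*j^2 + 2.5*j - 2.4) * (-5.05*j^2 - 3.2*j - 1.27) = 35.451*j^5 + 37.6645*j^4 + 5.9224*j^3 + 7.9427*j^2 + 4.505*j + 3.048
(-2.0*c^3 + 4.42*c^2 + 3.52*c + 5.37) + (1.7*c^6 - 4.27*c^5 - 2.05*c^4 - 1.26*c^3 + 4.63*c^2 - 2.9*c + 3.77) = 1.7*c^6 - 4.27*c^5 - 2.05*c^4 - 3.26*c^3 + 9.05*c^2 + 0.62*c + 9.14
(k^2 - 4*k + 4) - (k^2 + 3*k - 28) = 32 - 7*k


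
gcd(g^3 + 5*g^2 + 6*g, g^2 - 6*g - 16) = g + 2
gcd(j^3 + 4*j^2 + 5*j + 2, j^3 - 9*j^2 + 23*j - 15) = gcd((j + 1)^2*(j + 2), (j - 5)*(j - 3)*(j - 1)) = 1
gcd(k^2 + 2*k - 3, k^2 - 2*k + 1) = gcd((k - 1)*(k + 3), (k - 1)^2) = k - 1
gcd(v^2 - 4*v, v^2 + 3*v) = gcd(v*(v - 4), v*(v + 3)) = v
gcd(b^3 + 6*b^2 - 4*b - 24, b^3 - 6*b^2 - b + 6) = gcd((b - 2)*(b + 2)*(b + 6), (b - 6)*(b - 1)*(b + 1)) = 1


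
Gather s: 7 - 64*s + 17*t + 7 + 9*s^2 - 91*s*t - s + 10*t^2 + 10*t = 9*s^2 + s*(-91*t - 65) + 10*t^2 + 27*t + 14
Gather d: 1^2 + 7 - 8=0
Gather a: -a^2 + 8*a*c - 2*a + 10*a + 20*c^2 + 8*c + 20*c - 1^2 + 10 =-a^2 + a*(8*c + 8) + 20*c^2 + 28*c + 9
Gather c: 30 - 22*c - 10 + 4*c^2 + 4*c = 4*c^2 - 18*c + 20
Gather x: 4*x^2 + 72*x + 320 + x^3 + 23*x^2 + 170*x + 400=x^3 + 27*x^2 + 242*x + 720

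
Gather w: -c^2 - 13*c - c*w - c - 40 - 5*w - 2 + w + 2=-c^2 - 14*c + w*(-c - 4) - 40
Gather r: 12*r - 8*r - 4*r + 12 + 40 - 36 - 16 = 0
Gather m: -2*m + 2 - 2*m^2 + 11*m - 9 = -2*m^2 + 9*m - 7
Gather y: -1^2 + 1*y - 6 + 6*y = 7*y - 7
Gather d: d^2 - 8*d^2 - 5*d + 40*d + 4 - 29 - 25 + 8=-7*d^2 + 35*d - 42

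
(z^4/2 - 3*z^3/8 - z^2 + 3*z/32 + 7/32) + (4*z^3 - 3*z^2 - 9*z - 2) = z^4/2 + 29*z^3/8 - 4*z^2 - 285*z/32 - 57/32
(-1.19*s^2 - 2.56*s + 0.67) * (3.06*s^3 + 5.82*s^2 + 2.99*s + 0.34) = -3.6414*s^5 - 14.7594*s^4 - 16.4071*s^3 - 4.1596*s^2 + 1.1329*s + 0.2278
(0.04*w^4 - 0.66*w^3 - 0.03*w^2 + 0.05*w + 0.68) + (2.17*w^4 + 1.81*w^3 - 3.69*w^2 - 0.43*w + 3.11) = 2.21*w^4 + 1.15*w^3 - 3.72*w^2 - 0.38*w + 3.79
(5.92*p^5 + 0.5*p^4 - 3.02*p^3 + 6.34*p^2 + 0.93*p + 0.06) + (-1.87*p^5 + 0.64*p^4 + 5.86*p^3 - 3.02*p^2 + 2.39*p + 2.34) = 4.05*p^5 + 1.14*p^4 + 2.84*p^3 + 3.32*p^2 + 3.32*p + 2.4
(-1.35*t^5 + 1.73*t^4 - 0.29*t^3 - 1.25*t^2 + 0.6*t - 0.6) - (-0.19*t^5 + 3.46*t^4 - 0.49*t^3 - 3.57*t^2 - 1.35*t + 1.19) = -1.16*t^5 - 1.73*t^4 + 0.2*t^3 + 2.32*t^2 + 1.95*t - 1.79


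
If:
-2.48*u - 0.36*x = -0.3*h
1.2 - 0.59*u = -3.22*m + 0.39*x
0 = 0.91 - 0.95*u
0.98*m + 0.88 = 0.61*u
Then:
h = 6.88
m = -0.30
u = 0.96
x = -0.86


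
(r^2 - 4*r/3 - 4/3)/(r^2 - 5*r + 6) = (r + 2/3)/(r - 3)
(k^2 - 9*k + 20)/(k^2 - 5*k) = (k - 4)/k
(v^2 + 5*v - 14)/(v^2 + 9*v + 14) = (v - 2)/(v + 2)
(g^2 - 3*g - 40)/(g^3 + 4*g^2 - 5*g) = (g - 8)/(g*(g - 1))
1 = 1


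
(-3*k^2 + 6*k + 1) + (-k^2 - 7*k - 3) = -4*k^2 - k - 2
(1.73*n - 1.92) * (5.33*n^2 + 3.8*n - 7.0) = 9.2209*n^3 - 3.6596*n^2 - 19.406*n + 13.44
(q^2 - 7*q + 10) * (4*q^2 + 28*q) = 4*q^4 - 156*q^2 + 280*q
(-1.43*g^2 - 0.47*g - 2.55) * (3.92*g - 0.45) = -5.6056*g^3 - 1.1989*g^2 - 9.7845*g + 1.1475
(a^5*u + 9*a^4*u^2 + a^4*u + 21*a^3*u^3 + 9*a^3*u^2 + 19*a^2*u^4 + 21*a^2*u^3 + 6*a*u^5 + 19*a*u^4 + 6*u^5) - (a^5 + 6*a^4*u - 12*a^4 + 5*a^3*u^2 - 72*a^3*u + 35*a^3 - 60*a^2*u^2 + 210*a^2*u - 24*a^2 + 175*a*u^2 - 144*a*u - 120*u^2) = a^5*u - a^5 + 9*a^4*u^2 - 5*a^4*u + 12*a^4 + 21*a^3*u^3 + 4*a^3*u^2 + 72*a^3*u - 35*a^3 + 19*a^2*u^4 + 21*a^2*u^3 + 60*a^2*u^2 - 210*a^2*u + 24*a^2 + 6*a*u^5 + 19*a*u^4 - 175*a*u^2 + 144*a*u + 6*u^5 + 120*u^2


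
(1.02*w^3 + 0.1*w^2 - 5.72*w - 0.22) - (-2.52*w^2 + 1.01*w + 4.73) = 1.02*w^3 + 2.62*w^2 - 6.73*w - 4.95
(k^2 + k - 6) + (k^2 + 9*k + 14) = 2*k^2 + 10*k + 8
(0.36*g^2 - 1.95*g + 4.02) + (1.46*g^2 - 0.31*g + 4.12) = 1.82*g^2 - 2.26*g + 8.14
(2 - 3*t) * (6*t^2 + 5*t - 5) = -18*t^3 - 3*t^2 + 25*t - 10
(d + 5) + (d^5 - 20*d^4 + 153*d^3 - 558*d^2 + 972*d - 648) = d^5 - 20*d^4 + 153*d^3 - 558*d^2 + 973*d - 643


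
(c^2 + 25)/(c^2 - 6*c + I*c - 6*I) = (c^2 + 25)/(c^2 + c*(-6 + I) - 6*I)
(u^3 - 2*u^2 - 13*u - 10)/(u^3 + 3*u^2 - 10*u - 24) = (u^2 - 4*u - 5)/(u^2 + u - 12)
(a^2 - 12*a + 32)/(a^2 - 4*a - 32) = (a - 4)/(a + 4)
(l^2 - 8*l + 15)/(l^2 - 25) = (l - 3)/(l + 5)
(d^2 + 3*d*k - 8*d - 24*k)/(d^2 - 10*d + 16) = (d + 3*k)/(d - 2)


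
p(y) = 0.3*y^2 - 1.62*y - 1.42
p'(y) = 0.6*y - 1.62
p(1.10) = -2.84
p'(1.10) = -0.96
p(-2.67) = 5.04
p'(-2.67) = -3.22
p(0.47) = -2.12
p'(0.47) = -1.34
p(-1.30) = 1.19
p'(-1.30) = -2.40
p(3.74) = -3.28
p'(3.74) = 0.62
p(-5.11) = 14.69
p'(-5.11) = -4.69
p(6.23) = 0.13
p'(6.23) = 2.12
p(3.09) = -3.56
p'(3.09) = 0.23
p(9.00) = 8.30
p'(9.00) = 3.78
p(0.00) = -1.42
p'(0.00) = -1.62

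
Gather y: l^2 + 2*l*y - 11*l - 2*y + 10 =l^2 - 11*l + y*(2*l - 2) + 10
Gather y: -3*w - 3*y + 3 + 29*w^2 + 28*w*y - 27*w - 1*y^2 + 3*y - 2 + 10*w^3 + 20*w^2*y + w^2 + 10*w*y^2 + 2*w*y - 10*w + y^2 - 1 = 10*w^3 + 30*w^2 + 10*w*y^2 - 40*w + y*(20*w^2 + 30*w)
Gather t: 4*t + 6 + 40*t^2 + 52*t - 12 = 40*t^2 + 56*t - 6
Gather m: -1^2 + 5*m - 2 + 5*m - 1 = 10*m - 4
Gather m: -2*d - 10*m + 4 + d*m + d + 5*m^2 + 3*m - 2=-d + 5*m^2 + m*(d - 7) + 2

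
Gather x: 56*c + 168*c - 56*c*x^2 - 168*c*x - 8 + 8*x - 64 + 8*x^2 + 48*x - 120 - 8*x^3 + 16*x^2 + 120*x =224*c - 8*x^3 + x^2*(24 - 56*c) + x*(176 - 168*c) - 192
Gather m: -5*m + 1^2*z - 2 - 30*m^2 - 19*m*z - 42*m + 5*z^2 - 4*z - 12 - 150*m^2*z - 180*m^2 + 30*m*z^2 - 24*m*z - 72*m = m^2*(-150*z - 210) + m*(30*z^2 - 43*z - 119) + 5*z^2 - 3*z - 14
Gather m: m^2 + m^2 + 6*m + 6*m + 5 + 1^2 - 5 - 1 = 2*m^2 + 12*m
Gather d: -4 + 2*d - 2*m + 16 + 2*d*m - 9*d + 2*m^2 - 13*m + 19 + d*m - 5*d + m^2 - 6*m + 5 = d*(3*m - 12) + 3*m^2 - 21*m + 36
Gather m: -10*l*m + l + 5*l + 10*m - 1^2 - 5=6*l + m*(10 - 10*l) - 6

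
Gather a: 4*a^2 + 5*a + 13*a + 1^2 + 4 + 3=4*a^2 + 18*a + 8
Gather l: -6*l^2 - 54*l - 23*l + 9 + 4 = -6*l^2 - 77*l + 13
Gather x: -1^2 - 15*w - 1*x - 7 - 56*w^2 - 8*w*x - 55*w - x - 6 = -56*w^2 - 70*w + x*(-8*w - 2) - 14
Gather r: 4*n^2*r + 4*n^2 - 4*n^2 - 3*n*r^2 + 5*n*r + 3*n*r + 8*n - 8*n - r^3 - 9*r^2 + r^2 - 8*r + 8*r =-r^3 + r^2*(-3*n - 8) + r*(4*n^2 + 8*n)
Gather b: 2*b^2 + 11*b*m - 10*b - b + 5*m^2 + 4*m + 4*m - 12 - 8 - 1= 2*b^2 + b*(11*m - 11) + 5*m^2 + 8*m - 21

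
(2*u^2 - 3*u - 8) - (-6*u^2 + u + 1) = 8*u^2 - 4*u - 9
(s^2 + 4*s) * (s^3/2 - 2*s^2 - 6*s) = s^5/2 - 14*s^3 - 24*s^2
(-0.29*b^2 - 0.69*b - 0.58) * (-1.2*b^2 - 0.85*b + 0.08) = 0.348*b^4 + 1.0745*b^3 + 1.2593*b^2 + 0.4378*b - 0.0464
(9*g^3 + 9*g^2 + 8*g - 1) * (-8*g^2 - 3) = -72*g^5 - 72*g^4 - 91*g^3 - 19*g^2 - 24*g + 3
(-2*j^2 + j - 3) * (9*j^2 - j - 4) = -18*j^4 + 11*j^3 - 20*j^2 - j + 12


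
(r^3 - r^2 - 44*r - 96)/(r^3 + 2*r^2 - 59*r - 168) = (r + 4)/(r + 7)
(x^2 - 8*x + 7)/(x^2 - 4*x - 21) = (x - 1)/(x + 3)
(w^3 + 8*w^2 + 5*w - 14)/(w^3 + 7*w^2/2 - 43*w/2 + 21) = 2*(w^2 + w - 2)/(2*w^2 - 7*w + 6)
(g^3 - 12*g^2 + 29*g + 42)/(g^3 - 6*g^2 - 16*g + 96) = (g^2 - 6*g - 7)/(g^2 - 16)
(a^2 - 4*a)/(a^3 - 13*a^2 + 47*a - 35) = a*(a - 4)/(a^3 - 13*a^2 + 47*a - 35)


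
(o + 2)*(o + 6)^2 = o^3 + 14*o^2 + 60*o + 72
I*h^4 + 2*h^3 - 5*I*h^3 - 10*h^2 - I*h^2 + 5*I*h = h*(h - 5)*(h - I)*(I*h + 1)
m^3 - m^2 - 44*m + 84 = (m - 6)*(m - 2)*(m + 7)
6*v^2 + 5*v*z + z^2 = (2*v + z)*(3*v + z)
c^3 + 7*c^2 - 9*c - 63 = (c - 3)*(c + 3)*(c + 7)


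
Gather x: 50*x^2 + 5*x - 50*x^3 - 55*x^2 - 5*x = -50*x^3 - 5*x^2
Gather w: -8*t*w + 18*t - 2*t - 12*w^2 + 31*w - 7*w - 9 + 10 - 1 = 16*t - 12*w^2 + w*(24 - 8*t)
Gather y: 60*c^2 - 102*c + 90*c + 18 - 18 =60*c^2 - 12*c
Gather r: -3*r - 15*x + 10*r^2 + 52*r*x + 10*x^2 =10*r^2 + r*(52*x - 3) + 10*x^2 - 15*x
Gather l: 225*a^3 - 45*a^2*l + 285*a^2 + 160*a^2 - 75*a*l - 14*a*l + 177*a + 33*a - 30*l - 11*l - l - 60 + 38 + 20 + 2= 225*a^3 + 445*a^2 + 210*a + l*(-45*a^2 - 89*a - 42)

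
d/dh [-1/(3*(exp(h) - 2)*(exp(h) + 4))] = 2*(exp(h) + 1)*exp(h)/(3*(exp(h) - 2)^2*(exp(h) + 4)^2)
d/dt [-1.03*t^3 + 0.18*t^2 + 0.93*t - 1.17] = -3.09*t^2 + 0.36*t + 0.93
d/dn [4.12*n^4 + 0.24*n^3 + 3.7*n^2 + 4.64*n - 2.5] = 16.48*n^3 + 0.72*n^2 + 7.4*n + 4.64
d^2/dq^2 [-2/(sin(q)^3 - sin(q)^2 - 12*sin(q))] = 2*(9*sin(q)^3 - 11*sin(q)^2 - 32*sin(q) + 52 + 210/sin(q) - 72/sin(q)^2 - 288/sin(q)^3)/((sin(q) - 4)^3*(sin(q) + 3)^3)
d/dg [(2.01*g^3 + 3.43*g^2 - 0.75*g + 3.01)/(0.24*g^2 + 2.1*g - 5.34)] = (0.4824*g^4 + 8.442*g^3 - 24.8172*g^2 - 38.0772*g - 2.316)/(0.0576*g^4 + 1.008*g^3 + 1.8468*g^2 - 22.428*g + 28.5156)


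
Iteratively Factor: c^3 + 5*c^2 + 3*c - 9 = (c + 3)*(c^2 + 2*c - 3) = (c + 3)^2*(c - 1)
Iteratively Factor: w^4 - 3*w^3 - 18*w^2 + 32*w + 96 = (w - 4)*(w^3 + w^2 - 14*w - 24) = (w - 4)^2*(w^2 + 5*w + 6) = (w - 4)^2*(w + 3)*(w + 2)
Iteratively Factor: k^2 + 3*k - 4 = (k - 1)*(k + 4)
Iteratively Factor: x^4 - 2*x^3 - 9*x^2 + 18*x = (x - 3)*(x^3 + x^2 - 6*x) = (x - 3)*(x - 2)*(x^2 + 3*x) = x*(x - 3)*(x - 2)*(x + 3)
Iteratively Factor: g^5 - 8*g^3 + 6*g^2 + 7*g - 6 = (g + 1)*(g^4 - g^3 - 7*g^2 + 13*g - 6) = (g - 1)*(g + 1)*(g^3 - 7*g + 6) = (g - 1)*(g + 1)*(g + 3)*(g^2 - 3*g + 2) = (g - 1)^2*(g + 1)*(g + 3)*(g - 2)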